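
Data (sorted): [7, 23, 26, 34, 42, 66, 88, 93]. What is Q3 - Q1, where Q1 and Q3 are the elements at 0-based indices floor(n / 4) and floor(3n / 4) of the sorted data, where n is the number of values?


The data has n = 8 elements.
Q1 index = floor(8 / 4) = floor(2) = 2; Q3 index = floor(3 * 8 / 4) = floor(6) = 6
Q1 = element at index 2 = 26
Q3 = element at index 6 = 88
IQR = 88 - 26 = 62
Final answer: 62


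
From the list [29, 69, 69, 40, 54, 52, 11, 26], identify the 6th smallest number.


Sort ascending: [11, 26, 29, 40, 52, 54, 69, 69]
The 6th element (1-indexed) is at index 5.
Value = 54
Final answer: 54


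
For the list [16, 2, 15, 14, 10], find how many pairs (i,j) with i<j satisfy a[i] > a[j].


For each element, count the later elements that are smaller than it:
  16 (index 0): smaller elements after it = [2, 15, 14, 10] -> 4
  2 (index 1): smaller elements after it = [] -> 0
  15 (index 2): smaller elements after it = [14, 10] -> 2
  14 (index 3): smaller elements after it = [10] -> 1
Total inversions = 4 + 0 + 2 + 1 = 7
Final answer: 7


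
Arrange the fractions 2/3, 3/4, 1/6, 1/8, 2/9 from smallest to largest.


Convert to decimal for comparison:
  2/3 = 0.6667
  3/4 = 0.75
  1/6 = 0.1667
  1/8 = 0.125
  2/9 = 0.2222
Decimals in increasing order: 0.125 < 0.1667 < 0.2222 < 0.6667 < 0.75
Writing each back as its fraction gives the sorted order.
Final answer: 1/8, 1/6, 2/9, 2/3, 3/4


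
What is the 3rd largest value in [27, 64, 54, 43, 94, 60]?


Sort descending: [94, 64, 60, 54, 43, 27]
The 3rd element (1-indexed) is at index 2.
Value = 60
Final answer: 60


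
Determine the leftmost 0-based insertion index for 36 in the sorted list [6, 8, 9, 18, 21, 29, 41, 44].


List is sorted: [6, 8, 9, 18, 21, 29, 41, 44]
We need the leftmost position where 36 can be inserted, i.e. the first index whose element is >= 36 (or the end of the list if none is).
Binary search with low=0, high=8 (0-based indices):
  low=0, high=8, mid=4: a[4]=21 < 36, so low = 5
  low=5, high=8, mid=6: a[6]=41 >= 36, so high = 6
  low=5, high=6, mid=5: a[5]=29 < 36, so low = 6
Now low = high = 6, so the insertion index is 6.
Final answer: 6


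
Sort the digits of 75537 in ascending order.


The number 75537 has digits: 7, 5, 5, 3, 7
Sorted: 3, 5, 5, 7, 7
Joining the sorted digits gives the result.
Final answer: 35577


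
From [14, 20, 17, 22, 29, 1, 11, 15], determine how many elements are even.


Check each element:
  14 is even
  20 is even
  17 is odd
  22 is even
  29 is odd
  1 is odd
  11 is odd
  15 is odd
Evens: [14, 20, 22]
Count of evens = 3
Final answer: 3


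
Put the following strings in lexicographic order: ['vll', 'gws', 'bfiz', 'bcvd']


Compare strings character by character (the first differing letter decides):
  'bcvd' < 'bfiz' since 'c' < 'f' at position 2
  'bfiz' < 'gws' since 'b' < 'g' at position 1
  'gws' < 'vll' since 'g' < 'v' at position 1
Chaining these comparisons gives the alphabetical order.
Final answer: ['bcvd', 'bfiz', 'gws', 'vll']


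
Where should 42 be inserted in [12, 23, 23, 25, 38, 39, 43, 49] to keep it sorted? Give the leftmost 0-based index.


List is sorted: [12, 23, 23, 25, 38, 39, 43, 49]
We need the leftmost position where 42 can be inserted, i.e. the first index whose element is >= 42 (or the end of the list if none is).
Binary search with low=0, high=8 (0-based indices):
  low=0, high=8, mid=4: a[4]=38 < 42, so low = 5
  low=5, high=8, mid=6: a[6]=43 >= 42, so high = 6
  low=5, high=6, mid=5: a[5]=39 < 42, so low = 6
Now low = high = 6, so the insertion index is 6.
Final answer: 6


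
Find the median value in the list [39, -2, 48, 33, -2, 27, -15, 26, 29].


First, sort the list: [-15, -2, -2, 26, 27, 29, 33, 39, 48]
The list has 9 elements (odd count).
The middle index is 4 (0-based), and the element there is 27.
Final answer: 27


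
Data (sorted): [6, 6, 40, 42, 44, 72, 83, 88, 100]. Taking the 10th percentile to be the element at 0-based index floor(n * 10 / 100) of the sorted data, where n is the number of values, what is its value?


The dataset has n = 9 elements.
Index = floor(9 * 10 / 100) = floor(90 / 100) = floor(0.9) = 0
Counting from index 0 in the sorted data, the element at index 0 is 6.
Final answer: 6


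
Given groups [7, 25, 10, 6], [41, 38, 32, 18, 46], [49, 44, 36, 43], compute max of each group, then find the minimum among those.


Find max of each group:
  Group 1: [7, 25, 10, 6] -> max = 25
  Group 2: [41, 38, 32, 18, 46] -> max = 46
  Group 3: [49, 44, 36, 43] -> max = 49
Maxes: [25, 46, 49]
Minimum of maxes = 25
Final answer: 25


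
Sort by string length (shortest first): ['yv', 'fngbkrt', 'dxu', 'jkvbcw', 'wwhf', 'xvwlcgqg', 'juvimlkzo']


Compute lengths:
  'yv' has length 2
  'fngbkrt' has length 7
  'dxu' has length 3
  'jkvbcw' has length 6
  'wwhf' has length 4
  'xvwlcgqg' has length 8
  'juvimlkzo' has length 9
Lengths in increasing order: 2 < 3 < 4 < 6 < 7 < 8 < 9
Listing the words in that order gives the answer.
Final answer: ['yv', 'dxu', 'wwhf', 'jkvbcw', 'fngbkrt', 'xvwlcgqg', 'juvimlkzo']


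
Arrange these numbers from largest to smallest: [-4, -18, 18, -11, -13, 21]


Original list: [-4, -18, 18, -11, -13, 21]
Repeatedly take the largest remaining element:
  Remaining [-4, -18, 18, -11, -13, 21] -> largest is 21
  Remaining [-4, -18, 18, -11, -13] -> largest is 18
  Remaining [-4, -18, -11, -13] -> largest is -4
  Remaining [-18, -11, -13] -> largest is -11
  Remaining [-18, -13] -> largest is -13
  Remaining [-18] -> largest is -18
Collecting the picks in order gives the descending list.
Final answer: [21, 18, -4, -11, -13, -18]


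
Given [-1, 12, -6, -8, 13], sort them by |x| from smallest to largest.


Compute absolute values:
  |-1| = 1
  |12| = 12
  |-6| = 6
  |-8| = 8
  |13| = 13
Absolute values in increasing order: 1 < 6 < 8 < 12 < 13
Listing the original numbers in that order gives the answer.
Final answer: [-1, -6, -8, 12, 13]


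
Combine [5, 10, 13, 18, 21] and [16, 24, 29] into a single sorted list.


List A: [5, 10, 13, 18, 21]
List B: [16, 24, 29]
Repeatedly compare the front elements and take the smaller:
  5 vs 16 -> take 5
  10 vs 16 -> take 10
  13 vs 16 -> take 13
  18 vs 16 -> take 16
  18 vs 24 -> take 18
  21 vs 24 -> take 21
  A is exhausted; append the rest of B: [24, 29]
Final answer: [5, 10, 13, 16, 18, 21, 24, 29]


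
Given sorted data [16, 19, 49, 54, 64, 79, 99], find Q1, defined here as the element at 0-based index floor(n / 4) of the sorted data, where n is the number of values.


The list has n = 7 elements.
Q1 index = floor(7 / 4) = floor(1.75) = 1
Counting from index 0 in the sorted data, the element at index 1 is 19.
Final answer: 19


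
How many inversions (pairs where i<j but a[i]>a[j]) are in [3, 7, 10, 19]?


For each element, count the later elements that are smaller than it:
  3 (index 0): smaller elements after it = [] -> 0
  7 (index 1): smaller elements after it = [] -> 0
  10 (index 2): smaller elements after it = [] -> 0
Total inversions = 0 + 0 + 0 = 0
Final answer: 0


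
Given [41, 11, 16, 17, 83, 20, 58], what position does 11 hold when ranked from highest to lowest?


Sort descending: [83, 58, 41, 20, 17, 16, 11]
Find 11 in the sorted list.
11 is at position 7.
Final answer: 7


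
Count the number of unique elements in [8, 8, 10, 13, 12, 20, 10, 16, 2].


List all unique values:
Distinct values: [2, 8, 10, 12, 13, 16, 20]
Count = 7
Final answer: 7


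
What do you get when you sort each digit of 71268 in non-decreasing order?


The number 71268 has digits: 7, 1, 2, 6, 8
Sorted: 1, 2, 6, 7, 8
Joining the sorted digits gives the result.
Final answer: 12678


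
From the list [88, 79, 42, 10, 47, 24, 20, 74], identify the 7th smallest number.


Sort ascending: [10, 20, 24, 42, 47, 74, 79, 88]
The 7th element (1-indexed) is at index 6.
Value = 79
Final answer: 79


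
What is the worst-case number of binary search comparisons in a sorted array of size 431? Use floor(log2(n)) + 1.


Binary search halves the search space each step.
Maximum comparisons = floor(log2(431)) + 1
log2(431) = 8.7515
floor(log2(431)) = 8, so 8 + 1 = 9
Final answer: 9


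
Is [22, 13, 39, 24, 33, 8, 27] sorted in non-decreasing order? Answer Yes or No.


Check consecutive pairs:
  22 <= 13? False
  13 <= 39? True
  39 <= 24? False
  24 <= 33? True
  33 <= 8? False
  8 <= 27? True
3 consecutive pair(s) are out of order, so the list is not sorted.
Final answer: No


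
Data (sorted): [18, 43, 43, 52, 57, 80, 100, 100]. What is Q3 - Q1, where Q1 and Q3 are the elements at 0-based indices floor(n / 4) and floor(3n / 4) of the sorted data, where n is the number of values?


The data has n = 8 elements.
Q1 index = floor(8 / 4) = floor(2) = 2; Q3 index = floor(3 * 8 / 4) = floor(6) = 6
Q1 = element at index 2 = 43
Q3 = element at index 6 = 100
IQR = 100 - 43 = 57
Final answer: 57


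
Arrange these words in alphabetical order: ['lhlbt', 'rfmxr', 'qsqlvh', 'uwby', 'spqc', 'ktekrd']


Compare strings character by character (the first differing letter decides):
  'ktekrd' < 'lhlbt' since 'k' < 'l' at position 1
  'lhlbt' < 'qsqlvh' since 'l' < 'q' at position 1
  'qsqlvh' < 'rfmxr' since 'q' < 'r' at position 1
  'rfmxr' < 'spqc' since 'r' < 's' at position 1
  'spqc' < 'uwby' since 's' < 'u' at position 1
Chaining these comparisons gives the alphabetical order.
Final answer: ['ktekrd', 'lhlbt', 'qsqlvh', 'rfmxr', 'spqc', 'uwby']


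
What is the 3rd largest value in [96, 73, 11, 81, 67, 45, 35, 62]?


Sort descending: [96, 81, 73, 67, 62, 45, 35, 11]
The 3rd element (1-indexed) is at index 2.
Value = 73
Final answer: 73


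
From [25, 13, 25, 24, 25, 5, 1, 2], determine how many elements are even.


Check each element:
  25 is odd
  13 is odd
  25 is odd
  24 is even
  25 is odd
  5 is odd
  1 is odd
  2 is even
Evens: [24, 2]
Count of evens = 2
Final answer: 2


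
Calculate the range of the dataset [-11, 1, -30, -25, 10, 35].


Maximum value: 35
Minimum value: -30
Range = 35 - (-30) = 65
Final answer: 65


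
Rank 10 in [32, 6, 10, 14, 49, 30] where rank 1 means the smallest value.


Sort ascending: [6, 10, 14, 30, 32, 49]
Find 10 in the sorted list.
10 is at position 2 (1-indexed).
Final answer: 2


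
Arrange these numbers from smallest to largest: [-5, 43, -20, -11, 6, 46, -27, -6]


Original list: [-5, 43, -20, -11, 6, 46, -27, -6]
Repeatedly take the smallest remaining element:
  Remaining [-5, 43, -20, -11, 6, 46, -27, -6] -> smallest is -27
  Remaining [-5, 43, -20, -11, 6, 46, -6] -> smallest is -20
  Remaining [-5, 43, -11, 6, 46, -6] -> smallest is -11
  Remaining [-5, 43, 6, 46, -6] -> smallest is -6
  Remaining [-5, 43, 6, 46] -> smallest is -5
  Remaining [43, 6, 46] -> smallest is 6
  Remaining [43, 46] -> smallest is 43
  Remaining [46] -> smallest is 46
Collecting the picks in order gives the sorted list.
Final answer: [-27, -20, -11, -6, -5, 6, 43, 46]


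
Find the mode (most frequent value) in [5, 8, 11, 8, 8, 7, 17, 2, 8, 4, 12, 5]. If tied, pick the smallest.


Count the frequency of each value:
  2 appears 1 time(s)
  4 appears 1 time(s)
  5 appears 2 time(s)
  7 appears 1 time(s)
  8 appears 4 time(s)
  11 appears 1 time(s)
  12 appears 1 time(s)
  17 appears 1 time(s)
Maximum frequency is 4.
Only 8 reaches that frequency, so it is the mode.
Final answer: 8


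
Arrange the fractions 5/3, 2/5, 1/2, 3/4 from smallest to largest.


Convert to decimal for comparison:
  5/3 = 1.6667
  2/5 = 0.4
  1/2 = 0.5
  3/4 = 0.75
Decimals in increasing order: 0.4 < 0.5 < 0.75 < 1.6667
Writing each back as its fraction gives the sorted order.
Final answer: 2/5, 1/2, 3/4, 5/3


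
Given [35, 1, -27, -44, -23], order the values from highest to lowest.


Original list: [35, 1, -27, -44, -23]
Repeatedly take the largest remaining element:
  Remaining [35, 1, -27, -44, -23] -> largest is 35
  Remaining [1, -27, -44, -23] -> largest is 1
  Remaining [-27, -44, -23] -> largest is -23
  Remaining [-27, -44] -> largest is -27
  Remaining [-44] -> largest is -44
Collecting the picks in order gives the descending list.
Final answer: [35, 1, -23, -27, -44]


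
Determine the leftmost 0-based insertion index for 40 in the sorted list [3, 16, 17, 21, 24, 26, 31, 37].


List is sorted: [3, 16, 17, 21, 24, 26, 31, 37]
We need the leftmost position where 40 can be inserted, i.e. the first index whose element is >= 40 (or the end of the list if none is).
Binary search with low=0, high=8 (0-based indices):
  low=0, high=8, mid=4: a[4]=24 < 40, so low = 5
  low=5, high=8, mid=6: a[6]=31 < 40, so low = 7
  low=7, high=8, mid=7: a[7]=37 < 40, so low = 8
Now low = high = 8, so the insertion index is 8.
Final answer: 8


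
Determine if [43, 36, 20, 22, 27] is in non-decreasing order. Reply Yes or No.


Check consecutive pairs:
  43 <= 36? False
  36 <= 20? False
  20 <= 22? True
  22 <= 27? True
2 consecutive pair(s) are out of order, so the list is not sorted.
Final answer: No


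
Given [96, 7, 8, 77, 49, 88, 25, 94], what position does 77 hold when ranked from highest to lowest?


Sort descending: [96, 94, 88, 77, 49, 25, 8, 7]
Find 77 in the sorted list.
77 is at position 4.
Final answer: 4


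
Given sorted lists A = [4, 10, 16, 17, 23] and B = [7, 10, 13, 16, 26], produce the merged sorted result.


List A: [4, 10, 16, 17, 23]
List B: [7, 10, 13, 16, 26]
Repeatedly compare the front elements and take the smaller:
  4 vs 7 -> take 4
  10 vs 7 -> take 7
  10 vs 10 -> take 10
  16 vs 10 -> take 10
  16 vs 13 -> take 13
  16 vs 16 -> take 16
  17 vs 16 -> take 16
  17 vs 26 -> take 17
  23 vs 26 -> take 23
  A is exhausted; append the rest of B: [26]
Final answer: [4, 7, 10, 10, 13, 16, 16, 17, 23, 26]


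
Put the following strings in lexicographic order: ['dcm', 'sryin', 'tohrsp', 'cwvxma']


Compare strings character by character (the first differing letter decides):
  'cwvxma' < 'dcm' since 'c' < 'd' at position 1
  'dcm' < 'sryin' since 'd' < 's' at position 1
  'sryin' < 'tohrsp' since 's' < 't' at position 1
Chaining these comparisons gives the alphabetical order.
Final answer: ['cwvxma', 'dcm', 'sryin', 'tohrsp']


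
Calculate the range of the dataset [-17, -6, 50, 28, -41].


Maximum value: 50
Minimum value: -41
Range = 50 - (-41) = 91
Final answer: 91


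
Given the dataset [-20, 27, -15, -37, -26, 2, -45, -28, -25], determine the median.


First, sort the list: [-45, -37, -28, -26, -25, -20, -15, 2, 27]
The list has 9 elements (odd count).
The middle index is 4 (0-based), and the element there is -25.
Final answer: -25


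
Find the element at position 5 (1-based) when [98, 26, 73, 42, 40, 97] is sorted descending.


Sort descending: [98, 97, 73, 42, 40, 26]
The 5th element (1-indexed) is at index 4.
Value = 40
Final answer: 40


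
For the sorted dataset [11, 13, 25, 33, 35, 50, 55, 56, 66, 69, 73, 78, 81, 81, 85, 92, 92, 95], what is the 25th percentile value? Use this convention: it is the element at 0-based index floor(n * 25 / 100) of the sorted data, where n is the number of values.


The dataset has n = 18 elements.
Index = floor(18 * 25 / 100) = floor(450 / 100) = floor(4.5) = 4
Counting from index 0 in the sorted data, the element at index 4 is 35.
Final answer: 35


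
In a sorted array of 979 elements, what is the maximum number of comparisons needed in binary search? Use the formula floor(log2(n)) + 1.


Binary search halves the search space each step.
Maximum comparisons = floor(log2(979)) + 1
log2(979) = 9.9352
floor(log2(979)) = 9, so 9 + 1 = 10
Final answer: 10


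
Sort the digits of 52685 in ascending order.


The number 52685 has digits: 5, 2, 6, 8, 5
Sorted: 2, 5, 5, 6, 8
Joining the sorted digits gives the result.
Final answer: 25568


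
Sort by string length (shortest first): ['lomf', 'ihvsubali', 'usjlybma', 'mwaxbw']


Compute lengths:
  'lomf' has length 4
  'ihvsubali' has length 9
  'usjlybma' has length 8
  'mwaxbw' has length 6
Lengths in increasing order: 4 < 6 < 8 < 9
Listing the words in that order gives the answer.
Final answer: ['lomf', 'mwaxbw', 'usjlybma', 'ihvsubali']


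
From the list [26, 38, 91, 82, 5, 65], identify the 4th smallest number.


Sort ascending: [5, 26, 38, 65, 82, 91]
The 4th element (1-indexed) is at index 3.
Value = 65
Final answer: 65


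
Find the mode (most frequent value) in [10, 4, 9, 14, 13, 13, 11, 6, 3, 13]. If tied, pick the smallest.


Count the frequency of each value:
  3 appears 1 time(s)
  4 appears 1 time(s)
  6 appears 1 time(s)
  9 appears 1 time(s)
  10 appears 1 time(s)
  11 appears 1 time(s)
  13 appears 3 time(s)
  14 appears 1 time(s)
Maximum frequency is 3.
Only 13 reaches that frequency, so it is the mode.
Final answer: 13


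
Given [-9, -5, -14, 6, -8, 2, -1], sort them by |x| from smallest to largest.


Compute absolute values:
  |-9| = 9
  |-5| = 5
  |-14| = 14
  |6| = 6
  |-8| = 8
  |2| = 2
  |-1| = 1
Absolute values in increasing order: 1 < 2 < 5 < 6 < 8 < 9 < 14
Listing the original numbers in that order gives the answer.
Final answer: [-1, 2, -5, 6, -8, -9, -14]


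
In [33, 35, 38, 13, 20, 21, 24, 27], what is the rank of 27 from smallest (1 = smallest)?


Sort ascending: [13, 20, 21, 24, 27, 33, 35, 38]
Find 27 in the sorted list.
27 is at position 5 (1-indexed).
Final answer: 5


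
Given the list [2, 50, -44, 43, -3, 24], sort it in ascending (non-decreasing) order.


Original list: [2, 50, -44, 43, -3, 24]
Repeatedly take the smallest remaining element:
  Remaining [2, 50, -44, 43, -3, 24] -> smallest is -44
  Remaining [2, 50, 43, -3, 24] -> smallest is -3
  Remaining [2, 50, 43, 24] -> smallest is 2
  Remaining [50, 43, 24] -> smallest is 24
  Remaining [50, 43] -> smallest is 43
  Remaining [50] -> smallest is 50
Collecting the picks in order gives the sorted list.
Final answer: [-44, -3, 2, 24, 43, 50]


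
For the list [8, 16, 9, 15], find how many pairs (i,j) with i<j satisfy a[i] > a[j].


For each element, count the later elements that are smaller than it:
  8 (index 0): smaller elements after it = [] -> 0
  16 (index 1): smaller elements after it = [9, 15] -> 2
  9 (index 2): smaller elements after it = [] -> 0
Total inversions = 0 + 2 + 0 = 2
Final answer: 2


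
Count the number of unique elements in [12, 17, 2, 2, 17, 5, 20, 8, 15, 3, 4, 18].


List all unique values:
Distinct values: [2, 3, 4, 5, 8, 12, 15, 17, 18, 20]
Count = 10
Final answer: 10


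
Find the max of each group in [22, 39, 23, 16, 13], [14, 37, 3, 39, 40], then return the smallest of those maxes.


Find max of each group:
  Group 1: [22, 39, 23, 16, 13] -> max = 39
  Group 2: [14, 37, 3, 39, 40] -> max = 40
Maxes: [39, 40]
Minimum of maxes = 39
Final answer: 39


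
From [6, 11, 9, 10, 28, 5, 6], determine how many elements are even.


Check each element:
  6 is even
  11 is odd
  9 is odd
  10 is even
  28 is even
  5 is odd
  6 is even
Evens: [6, 10, 28, 6]
Count of evens = 4
Final answer: 4


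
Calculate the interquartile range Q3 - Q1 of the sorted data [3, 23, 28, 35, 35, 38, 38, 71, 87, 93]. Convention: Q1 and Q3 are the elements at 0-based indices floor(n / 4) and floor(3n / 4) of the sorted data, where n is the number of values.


The data has n = 10 elements.
Q1 index = floor(10 / 4) = floor(2.5) = 2; Q3 index = floor(3 * 10 / 4) = floor(7.5) = 7
Q1 = element at index 2 = 28
Q3 = element at index 7 = 71
IQR = 71 - 28 = 43
Final answer: 43


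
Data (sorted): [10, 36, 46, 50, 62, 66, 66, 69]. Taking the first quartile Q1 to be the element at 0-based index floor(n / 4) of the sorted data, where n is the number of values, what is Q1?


The list has n = 8 elements.
Q1 index = floor(8 / 4) = floor(2) = 2
Counting from index 0 in the sorted data, the element at index 2 is 46.
Final answer: 46


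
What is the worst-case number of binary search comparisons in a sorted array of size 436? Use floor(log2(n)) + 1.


Binary search halves the search space each step.
Maximum comparisons = floor(log2(436)) + 1
log2(436) = 8.7682
floor(log2(436)) = 8, so 8 + 1 = 9
Final answer: 9


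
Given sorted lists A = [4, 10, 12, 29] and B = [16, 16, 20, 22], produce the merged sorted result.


List A: [4, 10, 12, 29]
List B: [16, 16, 20, 22]
Repeatedly compare the front elements and take the smaller:
  4 vs 16 -> take 4
  10 vs 16 -> take 10
  12 vs 16 -> take 12
  29 vs 16 -> take 16
  29 vs 16 -> take 16
  29 vs 20 -> take 20
  29 vs 22 -> take 22
  B is exhausted; append the rest of A: [29]
Final answer: [4, 10, 12, 16, 16, 20, 22, 29]


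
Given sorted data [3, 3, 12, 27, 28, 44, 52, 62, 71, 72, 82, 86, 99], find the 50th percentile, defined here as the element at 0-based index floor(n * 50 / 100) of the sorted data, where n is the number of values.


The dataset has n = 13 elements.
Index = floor(13 * 50 / 100) = floor(650 / 100) = floor(6.5) = 6
Counting from index 0 in the sorted data, the element at index 6 is 52.
Final answer: 52


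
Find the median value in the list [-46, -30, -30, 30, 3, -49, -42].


First, sort the list: [-49, -46, -42, -30, -30, 3, 30]
The list has 7 elements (odd count).
The middle index is 3 (0-based), and the element there is -30.
Final answer: -30


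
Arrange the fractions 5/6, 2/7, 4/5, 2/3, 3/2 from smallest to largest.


Convert to decimal for comparison:
  5/6 = 0.8333
  2/7 = 0.2857
  4/5 = 0.8
  2/3 = 0.6667
  3/2 = 1.5
Decimals in increasing order: 0.2857 < 0.6667 < 0.8 < 0.8333 < 1.5
Writing each back as its fraction gives the sorted order.
Final answer: 2/7, 2/3, 4/5, 5/6, 3/2


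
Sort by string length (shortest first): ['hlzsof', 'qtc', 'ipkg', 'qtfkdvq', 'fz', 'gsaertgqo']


Compute lengths:
  'hlzsof' has length 6
  'qtc' has length 3
  'ipkg' has length 4
  'qtfkdvq' has length 7
  'fz' has length 2
  'gsaertgqo' has length 9
Lengths in increasing order: 2 < 3 < 4 < 6 < 7 < 9
Listing the words in that order gives the answer.
Final answer: ['fz', 'qtc', 'ipkg', 'hlzsof', 'qtfkdvq', 'gsaertgqo']


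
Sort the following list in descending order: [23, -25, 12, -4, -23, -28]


Original list: [23, -25, 12, -4, -23, -28]
Repeatedly take the largest remaining element:
  Remaining [23, -25, 12, -4, -23, -28] -> largest is 23
  Remaining [-25, 12, -4, -23, -28] -> largest is 12
  Remaining [-25, -4, -23, -28] -> largest is -4
  Remaining [-25, -23, -28] -> largest is -23
  Remaining [-25, -28] -> largest is -25
  Remaining [-28] -> largest is -28
Collecting the picks in order gives the descending list.
Final answer: [23, 12, -4, -23, -25, -28]


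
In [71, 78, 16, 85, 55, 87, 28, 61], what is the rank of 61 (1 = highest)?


Sort descending: [87, 85, 78, 71, 61, 55, 28, 16]
Find 61 in the sorted list.
61 is at position 5.
Final answer: 5


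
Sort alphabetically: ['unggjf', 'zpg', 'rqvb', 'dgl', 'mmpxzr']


Compare strings character by character (the first differing letter decides):
  'dgl' < 'mmpxzr' since 'd' < 'm' at position 1
  'mmpxzr' < 'rqvb' since 'm' < 'r' at position 1
  'rqvb' < 'unggjf' since 'r' < 'u' at position 1
  'unggjf' < 'zpg' since 'u' < 'z' at position 1
Chaining these comparisons gives the alphabetical order.
Final answer: ['dgl', 'mmpxzr', 'rqvb', 'unggjf', 'zpg']


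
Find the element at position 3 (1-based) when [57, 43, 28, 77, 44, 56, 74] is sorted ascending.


Sort ascending: [28, 43, 44, 56, 57, 74, 77]
The 3rd element (1-indexed) is at index 2.
Value = 44
Final answer: 44


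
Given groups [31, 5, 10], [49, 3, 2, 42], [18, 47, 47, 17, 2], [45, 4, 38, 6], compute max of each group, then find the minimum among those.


Find max of each group:
  Group 1: [31, 5, 10] -> max = 31
  Group 2: [49, 3, 2, 42] -> max = 49
  Group 3: [18, 47, 47, 17, 2] -> max = 47
  Group 4: [45, 4, 38, 6] -> max = 45
Maxes: [31, 49, 47, 45]
Minimum of maxes = 31
Final answer: 31


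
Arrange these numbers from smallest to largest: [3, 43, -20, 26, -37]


Original list: [3, 43, -20, 26, -37]
Repeatedly take the smallest remaining element:
  Remaining [3, 43, -20, 26, -37] -> smallest is -37
  Remaining [3, 43, -20, 26] -> smallest is -20
  Remaining [3, 43, 26] -> smallest is 3
  Remaining [43, 26] -> smallest is 26
  Remaining [43] -> smallest is 43
Collecting the picks in order gives the sorted list.
Final answer: [-37, -20, 3, 26, 43]


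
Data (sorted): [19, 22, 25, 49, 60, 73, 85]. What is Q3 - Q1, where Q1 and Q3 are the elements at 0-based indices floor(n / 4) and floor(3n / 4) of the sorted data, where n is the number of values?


The data has n = 7 elements.
Q1 index = floor(7 / 4) = floor(1.75) = 1; Q3 index = floor(3 * 7 / 4) = floor(5.25) = 5
Q1 = element at index 1 = 22
Q3 = element at index 5 = 73
IQR = 73 - 22 = 51
Final answer: 51


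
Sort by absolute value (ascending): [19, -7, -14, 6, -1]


Compute absolute values:
  |19| = 19
  |-7| = 7
  |-14| = 14
  |6| = 6
  |-1| = 1
Absolute values in increasing order: 1 < 6 < 7 < 14 < 19
Listing the original numbers in that order gives the answer.
Final answer: [-1, 6, -7, -14, 19]


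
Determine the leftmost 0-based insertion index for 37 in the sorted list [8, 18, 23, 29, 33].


List is sorted: [8, 18, 23, 29, 33]
We need the leftmost position where 37 can be inserted, i.e. the first index whose element is >= 37 (or the end of the list if none is).
Binary search with low=0, high=5 (0-based indices):
  low=0, high=5, mid=2: a[2]=23 < 37, so low = 3
  low=3, high=5, mid=4: a[4]=33 < 37, so low = 5
Now low = high = 5, so the insertion index is 5.
Final answer: 5


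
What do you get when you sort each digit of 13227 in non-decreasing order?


The number 13227 has digits: 1, 3, 2, 2, 7
Sorted: 1, 2, 2, 3, 7
Joining the sorted digits gives the result.
Final answer: 12237


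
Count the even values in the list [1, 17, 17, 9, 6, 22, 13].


Check each element:
  1 is odd
  17 is odd
  17 is odd
  9 is odd
  6 is even
  22 is even
  13 is odd
Evens: [6, 22]
Count of evens = 2
Final answer: 2


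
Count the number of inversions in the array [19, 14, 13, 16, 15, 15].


For each element, count the later elements that are smaller than it:
  19 (index 0): smaller elements after it = [14, 13, 16, 15, 15] -> 5
  14 (index 1): smaller elements after it = [13] -> 1
  13 (index 2): smaller elements after it = [] -> 0
  16 (index 3): smaller elements after it = [15, 15] -> 2
  15 (index 4): smaller elements after it = [] -> 0
Total inversions = 5 + 1 + 0 + 2 + 0 = 8
Final answer: 8


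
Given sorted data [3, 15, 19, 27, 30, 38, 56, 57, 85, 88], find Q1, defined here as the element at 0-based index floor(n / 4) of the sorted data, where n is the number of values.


The list has n = 10 elements.
Q1 index = floor(10 / 4) = floor(2.5) = 2
Counting from index 0 in the sorted data, the element at index 2 is 19.
Final answer: 19


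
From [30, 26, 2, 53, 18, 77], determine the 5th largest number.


Sort descending: [77, 53, 30, 26, 18, 2]
The 5th element (1-indexed) is at index 4.
Value = 18
Final answer: 18


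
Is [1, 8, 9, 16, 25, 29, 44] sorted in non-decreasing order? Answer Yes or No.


Check consecutive pairs:
  1 <= 8? True
  8 <= 9? True
  9 <= 16? True
  16 <= 25? True
  25 <= 29? True
  29 <= 44? True
Every consecutive pair is in order, so the list is non-decreasing.
Final answer: Yes


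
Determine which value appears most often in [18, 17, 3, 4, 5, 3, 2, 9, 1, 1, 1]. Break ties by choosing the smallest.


Count the frequency of each value:
  1 appears 3 time(s)
  2 appears 1 time(s)
  3 appears 2 time(s)
  4 appears 1 time(s)
  5 appears 1 time(s)
  9 appears 1 time(s)
  17 appears 1 time(s)
  18 appears 1 time(s)
Maximum frequency is 3.
Only 1 reaches that frequency, so it is the mode.
Final answer: 1


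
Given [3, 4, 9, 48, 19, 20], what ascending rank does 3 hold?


Sort ascending: [3, 4, 9, 19, 20, 48]
Find 3 in the sorted list.
3 is at position 1 (1-indexed).
Final answer: 1


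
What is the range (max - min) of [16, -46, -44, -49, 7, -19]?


Maximum value: 16
Minimum value: -49
Range = 16 - (-49) = 65
Final answer: 65


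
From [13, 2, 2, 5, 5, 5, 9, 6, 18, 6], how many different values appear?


List all unique values:
Distinct values: [2, 5, 6, 9, 13, 18]
Count = 6
Final answer: 6


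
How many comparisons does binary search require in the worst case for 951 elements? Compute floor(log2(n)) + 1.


Binary search halves the search space each step.
Maximum comparisons = floor(log2(951)) + 1
log2(951) = 9.8933
floor(log2(951)) = 9, so 9 + 1 = 10
Final answer: 10


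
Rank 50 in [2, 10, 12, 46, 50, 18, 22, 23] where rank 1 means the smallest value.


Sort ascending: [2, 10, 12, 18, 22, 23, 46, 50]
Find 50 in the sorted list.
50 is at position 8 (1-indexed).
Final answer: 8


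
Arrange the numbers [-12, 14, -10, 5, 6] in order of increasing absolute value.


Compute absolute values:
  |-12| = 12
  |14| = 14
  |-10| = 10
  |5| = 5
  |6| = 6
Absolute values in increasing order: 5 < 6 < 10 < 12 < 14
Listing the original numbers in that order gives the answer.
Final answer: [5, 6, -10, -12, 14]


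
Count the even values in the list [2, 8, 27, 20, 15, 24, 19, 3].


Check each element:
  2 is even
  8 is even
  27 is odd
  20 is even
  15 is odd
  24 is even
  19 is odd
  3 is odd
Evens: [2, 8, 20, 24]
Count of evens = 4
Final answer: 4


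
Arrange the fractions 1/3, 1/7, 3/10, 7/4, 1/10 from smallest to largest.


Convert to decimal for comparison:
  1/3 = 0.3333
  1/7 = 0.1429
  3/10 = 0.3
  7/4 = 1.75
  1/10 = 0.1
Decimals in increasing order: 0.1 < 0.1429 < 0.3 < 0.3333 < 1.75
Writing each back as its fraction gives the sorted order.
Final answer: 1/10, 1/7, 3/10, 1/3, 7/4


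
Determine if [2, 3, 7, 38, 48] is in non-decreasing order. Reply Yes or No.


Check consecutive pairs:
  2 <= 3? True
  3 <= 7? True
  7 <= 38? True
  38 <= 48? True
Every consecutive pair is in order, so the list is non-decreasing.
Final answer: Yes


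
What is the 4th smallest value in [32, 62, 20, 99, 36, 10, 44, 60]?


Sort ascending: [10, 20, 32, 36, 44, 60, 62, 99]
The 4th element (1-indexed) is at index 3.
Value = 36
Final answer: 36


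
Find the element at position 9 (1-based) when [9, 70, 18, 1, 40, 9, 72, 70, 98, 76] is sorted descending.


Sort descending: [98, 76, 72, 70, 70, 40, 18, 9, 9, 1]
The 9th element (1-indexed) is at index 8.
Value = 9
Final answer: 9


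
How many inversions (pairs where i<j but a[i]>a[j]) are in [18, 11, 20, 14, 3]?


For each element, count the later elements that are smaller than it:
  18 (index 0): smaller elements after it = [11, 14, 3] -> 3
  11 (index 1): smaller elements after it = [3] -> 1
  20 (index 2): smaller elements after it = [14, 3] -> 2
  14 (index 3): smaller elements after it = [3] -> 1
Total inversions = 3 + 1 + 2 + 1 = 7
Final answer: 7


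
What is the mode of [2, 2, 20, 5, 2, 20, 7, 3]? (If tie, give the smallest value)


Count the frequency of each value:
  2 appears 3 time(s)
  3 appears 1 time(s)
  5 appears 1 time(s)
  7 appears 1 time(s)
  20 appears 2 time(s)
Maximum frequency is 3.
Only 2 reaches that frequency, so it is the mode.
Final answer: 2


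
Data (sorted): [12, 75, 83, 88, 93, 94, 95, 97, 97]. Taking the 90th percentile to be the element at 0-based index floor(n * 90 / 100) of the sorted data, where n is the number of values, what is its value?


The dataset has n = 9 elements.
Index = floor(9 * 90 / 100) = floor(810 / 100) = floor(8.1) = 8
Counting from index 0 in the sorted data, the element at index 8 is 97.
Final answer: 97


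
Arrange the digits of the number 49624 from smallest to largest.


The number 49624 has digits: 4, 9, 6, 2, 4
Sorted: 2, 4, 4, 6, 9
Joining the sorted digits gives the result.
Final answer: 24469


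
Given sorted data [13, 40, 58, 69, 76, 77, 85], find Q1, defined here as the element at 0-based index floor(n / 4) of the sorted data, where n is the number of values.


The list has n = 7 elements.
Q1 index = floor(7 / 4) = floor(1.75) = 1
Counting from index 0 in the sorted data, the element at index 1 is 40.
Final answer: 40


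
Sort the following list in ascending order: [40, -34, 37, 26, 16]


Original list: [40, -34, 37, 26, 16]
Repeatedly take the smallest remaining element:
  Remaining [40, -34, 37, 26, 16] -> smallest is -34
  Remaining [40, 37, 26, 16] -> smallest is 16
  Remaining [40, 37, 26] -> smallest is 26
  Remaining [40, 37] -> smallest is 37
  Remaining [40] -> smallest is 40
Collecting the picks in order gives the sorted list.
Final answer: [-34, 16, 26, 37, 40]


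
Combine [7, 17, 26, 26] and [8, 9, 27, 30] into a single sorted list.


List A: [7, 17, 26, 26]
List B: [8, 9, 27, 30]
Repeatedly compare the front elements and take the smaller:
  7 vs 8 -> take 7
  17 vs 8 -> take 8
  17 vs 9 -> take 9
  17 vs 27 -> take 17
  26 vs 27 -> take 26
  26 vs 27 -> take 26
  A is exhausted; append the rest of B: [27, 30]
Final answer: [7, 8, 9, 17, 26, 26, 27, 30]


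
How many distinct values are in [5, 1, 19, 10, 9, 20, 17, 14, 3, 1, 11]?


List all unique values:
Distinct values: [1, 3, 5, 9, 10, 11, 14, 17, 19, 20]
Count = 10
Final answer: 10


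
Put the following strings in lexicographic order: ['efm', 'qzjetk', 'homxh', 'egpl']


Compare strings character by character (the first differing letter decides):
  'efm' < 'egpl' since 'f' < 'g' at position 2
  'egpl' < 'homxh' since 'e' < 'h' at position 1
  'homxh' < 'qzjetk' since 'h' < 'q' at position 1
Chaining these comparisons gives the alphabetical order.
Final answer: ['efm', 'egpl', 'homxh', 'qzjetk']


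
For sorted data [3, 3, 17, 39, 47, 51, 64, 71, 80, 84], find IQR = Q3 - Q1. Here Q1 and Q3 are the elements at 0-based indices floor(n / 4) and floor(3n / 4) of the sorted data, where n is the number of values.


The data has n = 10 elements.
Q1 index = floor(10 / 4) = floor(2.5) = 2; Q3 index = floor(3 * 10 / 4) = floor(7.5) = 7
Q1 = element at index 2 = 17
Q3 = element at index 7 = 71
IQR = 71 - 17 = 54
Final answer: 54


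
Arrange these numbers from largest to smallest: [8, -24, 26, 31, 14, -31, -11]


Original list: [8, -24, 26, 31, 14, -31, -11]
Repeatedly take the largest remaining element:
  Remaining [8, -24, 26, 31, 14, -31, -11] -> largest is 31
  Remaining [8, -24, 26, 14, -31, -11] -> largest is 26
  Remaining [8, -24, 14, -31, -11] -> largest is 14
  Remaining [8, -24, -31, -11] -> largest is 8
  Remaining [-24, -31, -11] -> largest is -11
  Remaining [-24, -31] -> largest is -24
  Remaining [-31] -> largest is -31
Collecting the picks in order gives the descending list.
Final answer: [31, 26, 14, 8, -11, -24, -31]


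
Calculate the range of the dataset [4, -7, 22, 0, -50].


Maximum value: 22
Minimum value: -50
Range = 22 - (-50) = 72
Final answer: 72


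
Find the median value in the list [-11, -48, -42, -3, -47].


First, sort the list: [-48, -47, -42, -11, -3]
The list has 5 elements (odd count).
The middle index is 2 (0-based), and the element there is -42.
Final answer: -42


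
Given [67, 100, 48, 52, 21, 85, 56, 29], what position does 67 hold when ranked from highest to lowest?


Sort descending: [100, 85, 67, 56, 52, 48, 29, 21]
Find 67 in the sorted list.
67 is at position 3.
Final answer: 3


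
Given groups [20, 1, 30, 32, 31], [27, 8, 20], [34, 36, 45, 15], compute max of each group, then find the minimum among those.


Find max of each group:
  Group 1: [20, 1, 30, 32, 31] -> max = 32
  Group 2: [27, 8, 20] -> max = 27
  Group 3: [34, 36, 45, 15] -> max = 45
Maxes: [32, 27, 45]
Minimum of maxes = 27
Final answer: 27


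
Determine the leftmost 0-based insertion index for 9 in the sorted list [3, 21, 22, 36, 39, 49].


List is sorted: [3, 21, 22, 36, 39, 49]
We need the leftmost position where 9 can be inserted, i.e. the first index whose element is >= 9 (or the end of the list if none is).
Binary search with low=0, high=6 (0-based indices):
  low=0, high=6, mid=3: a[3]=36 >= 9, so high = 3
  low=0, high=3, mid=1: a[1]=21 >= 9, so high = 1
  low=0, high=1, mid=0: a[0]=3 < 9, so low = 1
Now low = high = 1, so the insertion index is 1.
Final answer: 1


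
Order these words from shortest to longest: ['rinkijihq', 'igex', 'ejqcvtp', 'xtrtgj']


Compute lengths:
  'rinkijihq' has length 9
  'igex' has length 4
  'ejqcvtp' has length 7
  'xtrtgj' has length 6
Lengths in increasing order: 4 < 6 < 7 < 9
Listing the words in that order gives the answer.
Final answer: ['igex', 'xtrtgj', 'ejqcvtp', 'rinkijihq']


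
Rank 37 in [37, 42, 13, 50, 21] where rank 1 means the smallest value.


Sort ascending: [13, 21, 37, 42, 50]
Find 37 in the sorted list.
37 is at position 3 (1-indexed).
Final answer: 3


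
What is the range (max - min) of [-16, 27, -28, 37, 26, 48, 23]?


Maximum value: 48
Minimum value: -28
Range = 48 - (-28) = 76
Final answer: 76


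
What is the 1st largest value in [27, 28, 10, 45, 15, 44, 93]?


Sort descending: [93, 45, 44, 28, 27, 15, 10]
The 1st element (1-indexed) is at index 0.
Value = 93
Final answer: 93


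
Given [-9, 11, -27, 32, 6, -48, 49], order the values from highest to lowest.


Original list: [-9, 11, -27, 32, 6, -48, 49]
Repeatedly take the largest remaining element:
  Remaining [-9, 11, -27, 32, 6, -48, 49] -> largest is 49
  Remaining [-9, 11, -27, 32, 6, -48] -> largest is 32
  Remaining [-9, 11, -27, 6, -48] -> largest is 11
  Remaining [-9, -27, 6, -48] -> largest is 6
  Remaining [-9, -27, -48] -> largest is -9
  Remaining [-27, -48] -> largest is -27
  Remaining [-48] -> largest is -48
Collecting the picks in order gives the descending list.
Final answer: [49, 32, 11, 6, -9, -27, -48]


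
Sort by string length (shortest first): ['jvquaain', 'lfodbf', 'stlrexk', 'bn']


Compute lengths:
  'jvquaain' has length 8
  'lfodbf' has length 6
  'stlrexk' has length 7
  'bn' has length 2
Lengths in increasing order: 2 < 6 < 7 < 8
Listing the words in that order gives the answer.
Final answer: ['bn', 'lfodbf', 'stlrexk', 'jvquaain']


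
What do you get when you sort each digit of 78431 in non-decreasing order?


The number 78431 has digits: 7, 8, 4, 3, 1
Sorted: 1, 3, 4, 7, 8
Joining the sorted digits gives the result.
Final answer: 13478


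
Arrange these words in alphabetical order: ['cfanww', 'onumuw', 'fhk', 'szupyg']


Compare strings character by character (the first differing letter decides):
  'cfanww' < 'fhk' since 'c' < 'f' at position 1
  'fhk' < 'onumuw' since 'f' < 'o' at position 1
  'onumuw' < 'szupyg' since 'o' < 's' at position 1
Chaining these comparisons gives the alphabetical order.
Final answer: ['cfanww', 'fhk', 'onumuw', 'szupyg']


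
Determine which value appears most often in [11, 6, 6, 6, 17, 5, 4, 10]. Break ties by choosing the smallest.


Count the frequency of each value:
  4 appears 1 time(s)
  5 appears 1 time(s)
  6 appears 3 time(s)
  10 appears 1 time(s)
  11 appears 1 time(s)
  17 appears 1 time(s)
Maximum frequency is 3.
Only 6 reaches that frequency, so it is the mode.
Final answer: 6


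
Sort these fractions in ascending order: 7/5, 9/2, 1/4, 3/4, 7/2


Convert to decimal for comparison:
  7/5 = 1.4
  9/2 = 4.5
  1/4 = 0.25
  3/4 = 0.75
  7/2 = 3.5
Decimals in increasing order: 0.25 < 0.75 < 1.4 < 3.5 < 4.5
Writing each back as its fraction gives the sorted order.
Final answer: 1/4, 3/4, 7/5, 7/2, 9/2


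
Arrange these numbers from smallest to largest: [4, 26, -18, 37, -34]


Original list: [4, 26, -18, 37, -34]
Repeatedly take the smallest remaining element:
  Remaining [4, 26, -18, 37, -34] -> smallest is -34
  Remaining [4, 26, -18, 37] -> smallest is -18
  Remaining [4, 26, 37] -> smallest is 4
  Remaining [26, 37] -> smallest is 26
  Remaining [37] -> smallest is 37
Collecting the picks in order gives the sorted list.
Final answer: [-34, -18, 4, 26, 37]


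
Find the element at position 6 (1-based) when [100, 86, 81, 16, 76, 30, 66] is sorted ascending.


Sort ascending: [16, 30, 66, 76, 81, 86, 100]
The 6th element (1-indexed) is at index 5.
Value = 86
Final answer: 86
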